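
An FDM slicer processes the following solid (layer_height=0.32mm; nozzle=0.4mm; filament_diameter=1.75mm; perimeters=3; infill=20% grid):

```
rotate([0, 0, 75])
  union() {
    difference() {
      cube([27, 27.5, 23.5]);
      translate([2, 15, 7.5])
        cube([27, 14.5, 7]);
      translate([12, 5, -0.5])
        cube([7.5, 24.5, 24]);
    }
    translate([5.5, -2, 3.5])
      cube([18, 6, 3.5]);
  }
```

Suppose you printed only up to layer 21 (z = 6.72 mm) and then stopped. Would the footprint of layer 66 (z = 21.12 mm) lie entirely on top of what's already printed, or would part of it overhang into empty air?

Compare the two slices. At z = 6.72: the 27×27.5 cube contributes its full rectangle (area 742.50 mm²); the cube at (2, 15) is absent (z outside [7.5, 14.5]); the 7.5×24.5 cube at (12, 5) contributes its full rectangle (area 183.75 mm²); After the difference (first − rest): starting from the 27×27.5 cube (742.50 mm²), the 7.5×24.5 cube at (12, 5) partially overlaps it — only the 168.75 mm² overlap (of its 183.75 mm²) is removed, clipping the outline — area = 573.75 mm²; the cube at (5.5, -2) (footprint 18×6) is included at this height (area 108.00 mm²); Taking the union: the regions partially overlap — summed areas 681.75 mm² minus the doubly-counted overlap 72.00 mm² gives 609.75 mm² — area = 609.75 mm²; (whole slice rotated 75° about Z — lengths, areas and connectivity unchanged). At z = 21.12: the cube (footprint 27×27.5) is included at this height (area 742.50 mm²); the cube at (2, 15) is absent (z outside [7.5, 14.5]); the cube at (12, 5) (footprint 7.5×24.5) is included at this height (area 183.75 mm²); After the difference (first − rest): starting from the 27×27.5 cube (742.50 mm²), the 7.5×24.5 cube at (12, 5) partially overlaps it — only the 168.75 mm² overlap (of its 183.75 mm²) is removed, clipping the outline — area = 573.75 mm²; the cube at (5.5, -2) is absent (z outside [3.5, 7]); Taking the union: only the result so far is present, so the union is just that shape — area = 573.75 mm²; (whole slice rotated 75° about Z — lengths, areas and connectivity unchanged). Checking containment: the cross-section at z = 21.12 is a subset of the cross-section at z = 6.72.

entirely on top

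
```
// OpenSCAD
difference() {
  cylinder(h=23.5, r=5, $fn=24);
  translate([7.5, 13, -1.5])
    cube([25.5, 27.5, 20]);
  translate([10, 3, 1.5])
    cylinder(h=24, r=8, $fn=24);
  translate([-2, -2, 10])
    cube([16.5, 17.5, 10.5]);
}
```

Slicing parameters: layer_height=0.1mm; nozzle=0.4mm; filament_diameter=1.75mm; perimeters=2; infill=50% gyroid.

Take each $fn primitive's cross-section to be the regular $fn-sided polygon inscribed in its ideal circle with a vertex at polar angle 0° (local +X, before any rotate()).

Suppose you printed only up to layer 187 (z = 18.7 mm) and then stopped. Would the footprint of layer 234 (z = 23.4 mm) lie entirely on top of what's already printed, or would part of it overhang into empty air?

part overhangs

Compare the two slices. At z = 18.7: the r=5 cylinder gives a regular 24-gon of circumradius 5 (constant along its height) (area = (24/2)·5.000²·sin(360°/24) = 77.65 mm²); the cube at (7.5, 13) is absent (z outside [-1.5, 18.5]); the cylinder at (10, 3): section is a regular 24-gon, circumradius r=8 (area = (24/2)·8.000²·sin(360°/24) = 198.77 mm²); the cube at (-2, -2) (footprint 16.5×17.5) is included at this height (area 288.75 mm²); Taking the first minus the rest: starting from the r=5 cylinder (77.65 mm²), the r=8 cylinder at (10, 3) partially overlaps it — only the 12.43 mm² overlap (of its 198.77 mm²) is removed, clipping the outline; the 16.5×17.5 cube at (-2, -2) partially overlaps it — only the 30.51 mm² overlap (of its 288.75 mm²) is removed, clipping the outline — area = 34.70 mm². At z = 23.4: the cylinder: section is a regular 24-gon, circumradius r=5 (area = (24/2)·5.000²·sin(360°/24) = 77.65 mm²); the cube at (7.5, 13) does not reach this height (z outside [-1.5, 18.5]); the r=8 cylinder at (10, 3) contributes a regular 24-gon of circumradius 8 (area = (24/2)·8.000²·sin(360°/24) = 198.77 mm²); the cube at (-2, -2) is absent (z outside [10, 20.5]); After the difference (first − rest): starting from the r=5 cylinder (77.65 mm²), the r=8 cylinder at (10, 3) partially overlaps it — only the 12.43 mm² overlap (of its 198.77 mm²) is removed, clipping the outline — area = 65.21 mm². Checking containment: at z = 23.4 the cross-section extends beyond the z = 18.7 cross-section by about 30.51 mm².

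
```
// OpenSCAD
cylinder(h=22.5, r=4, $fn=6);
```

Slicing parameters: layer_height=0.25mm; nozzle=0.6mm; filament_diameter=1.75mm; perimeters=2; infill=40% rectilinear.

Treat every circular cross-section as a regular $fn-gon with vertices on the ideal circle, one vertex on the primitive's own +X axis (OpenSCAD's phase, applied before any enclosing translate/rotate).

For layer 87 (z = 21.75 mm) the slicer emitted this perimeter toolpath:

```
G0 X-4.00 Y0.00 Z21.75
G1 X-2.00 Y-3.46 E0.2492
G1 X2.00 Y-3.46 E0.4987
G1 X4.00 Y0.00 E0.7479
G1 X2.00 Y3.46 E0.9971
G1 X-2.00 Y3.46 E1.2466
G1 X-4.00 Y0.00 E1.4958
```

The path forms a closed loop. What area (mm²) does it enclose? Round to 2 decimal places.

41.52 mm²

Apply the shoelace formula to the sequence of (X, Y) vertices; enclosed area = 41.52 mm².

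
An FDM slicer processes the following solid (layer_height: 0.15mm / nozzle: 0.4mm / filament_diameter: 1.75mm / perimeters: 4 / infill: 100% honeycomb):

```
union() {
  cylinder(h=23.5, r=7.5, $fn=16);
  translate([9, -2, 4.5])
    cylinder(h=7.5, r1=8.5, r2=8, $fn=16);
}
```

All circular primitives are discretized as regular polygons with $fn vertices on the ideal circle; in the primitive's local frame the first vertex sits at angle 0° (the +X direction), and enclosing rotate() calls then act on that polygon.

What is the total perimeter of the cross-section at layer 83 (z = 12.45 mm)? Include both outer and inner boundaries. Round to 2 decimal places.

46.82 mm

At z = 12.45 mm: the r=7.5 cylinder contributes a regular 16-gon of circumradius 7.5 (perimeter = 2·16·7.500·sin(180°/16) = 46.82 mm); the cone at (9, -2) is not intersected at this z (z outside [4.5, 12]); Merging all regions: only the r=7.5 cylinder is present, so the union is just that shape — boundary = 46.82 mm. Overall, the cross-section is a single solid region. Total boundary length (outer) = 46.82 mm.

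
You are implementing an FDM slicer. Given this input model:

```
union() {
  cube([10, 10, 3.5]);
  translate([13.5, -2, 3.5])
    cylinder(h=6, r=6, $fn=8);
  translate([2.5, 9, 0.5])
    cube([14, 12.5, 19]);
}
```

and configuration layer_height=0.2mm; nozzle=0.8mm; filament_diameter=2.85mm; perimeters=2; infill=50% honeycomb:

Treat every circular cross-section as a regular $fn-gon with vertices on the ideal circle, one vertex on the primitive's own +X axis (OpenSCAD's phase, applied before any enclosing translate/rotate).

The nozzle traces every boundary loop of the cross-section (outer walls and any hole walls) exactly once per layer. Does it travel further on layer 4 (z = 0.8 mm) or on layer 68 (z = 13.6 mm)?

Layer 4 (z = 0.8): the 10×10 cube contributes its full rectangle (perimeter 40.00 mm); the cylinder at (13.5, -2) is absent (z outside [3.5, 9.5]); the 14×12.5 cube at (2.5, 9) contributes its full rectangle (perimeter 53.00 mm); Taking the union: the regions partially overlap (shared area 7.50 mm²), so the edge portions inside another operand are dropped and the merged outline is re-measured after clipping — boundary = 76.00 mm. So its perimeter = 76.00 mm. Layer 68 (z = 13.6): the cube is not intersected at this z (z outside [0, 3.5]); the cylinder at (13.5, -2) does not reach this height (z outside [3.5, 9.5]); the 14×12.5 cube at (2.5, 9) contributes its full rectangle (perimeter 53.00 mm); Combining (union): only the 14×12.5 cube at (2.5, 9) is present, so the union is just that shape — boundary = 53.00 mm. So its perimeter = 53.00 mm. Layer 4 is larger (76.00 vs 53.00 mm).

layer 4 (z = 0.8 mm)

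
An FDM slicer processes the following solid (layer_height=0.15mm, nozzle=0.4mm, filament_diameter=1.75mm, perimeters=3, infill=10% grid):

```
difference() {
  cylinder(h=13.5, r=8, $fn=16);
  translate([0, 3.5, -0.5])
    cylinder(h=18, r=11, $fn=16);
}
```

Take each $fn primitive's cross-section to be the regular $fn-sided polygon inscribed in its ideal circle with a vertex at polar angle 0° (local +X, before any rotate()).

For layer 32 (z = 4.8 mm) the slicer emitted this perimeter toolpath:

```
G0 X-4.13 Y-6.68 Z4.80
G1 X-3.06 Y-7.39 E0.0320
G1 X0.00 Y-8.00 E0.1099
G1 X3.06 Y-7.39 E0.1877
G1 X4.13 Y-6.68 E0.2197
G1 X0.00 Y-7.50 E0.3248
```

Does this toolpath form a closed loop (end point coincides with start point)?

no

Start point (G0): (-4.13, -6.68). End point (last G1): the path does not return to the start — open.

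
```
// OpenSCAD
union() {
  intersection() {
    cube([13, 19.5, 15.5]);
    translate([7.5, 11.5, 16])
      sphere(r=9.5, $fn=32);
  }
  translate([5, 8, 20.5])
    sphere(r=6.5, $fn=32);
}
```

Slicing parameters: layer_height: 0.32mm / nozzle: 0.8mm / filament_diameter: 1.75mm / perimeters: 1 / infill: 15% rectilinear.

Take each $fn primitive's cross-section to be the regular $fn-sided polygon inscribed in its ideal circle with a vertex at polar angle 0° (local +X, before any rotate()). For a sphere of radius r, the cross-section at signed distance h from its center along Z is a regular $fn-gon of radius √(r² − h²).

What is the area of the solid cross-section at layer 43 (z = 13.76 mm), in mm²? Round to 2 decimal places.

At z = 13.76 mm: the 13×19.5 cube contributes its full rectangle (area 253.50 mm²); the sphere at (7.5, 11.5): section is a regular 32-gon, circumradius = √(r²−h²) = √(9.5²−2.24²) = 9.232 (area = (32/2)·9.232²·sin(360°/32) = 266.05 mm²); Taking the intersection: the r=9.5 sphere at (7.5, 11.5) partially overlaps the 13×19.5 cube; clipping to the common part keeps 208.12 mm² — area = 208.12 mm²; the sphere at (5, 8) is not intersected at this z (|z−center|=6.740 > r=6.5); Merging all regions: only that combined region is present, so the union is just that shape — area = 208.12 mm². Overall, the cross-section is a single solid region. Net area = 208.12 mm².

208.12 mm²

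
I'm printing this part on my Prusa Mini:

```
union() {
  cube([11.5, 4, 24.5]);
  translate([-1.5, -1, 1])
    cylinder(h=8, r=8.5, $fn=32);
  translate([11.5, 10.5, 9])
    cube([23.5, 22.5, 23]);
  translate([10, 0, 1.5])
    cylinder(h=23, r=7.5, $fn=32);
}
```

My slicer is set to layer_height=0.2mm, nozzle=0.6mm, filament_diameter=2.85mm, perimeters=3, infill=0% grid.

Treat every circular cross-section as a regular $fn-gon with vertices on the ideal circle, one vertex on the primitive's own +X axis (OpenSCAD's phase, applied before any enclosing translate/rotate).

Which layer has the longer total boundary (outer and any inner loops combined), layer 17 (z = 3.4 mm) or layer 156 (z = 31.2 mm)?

layer 156 (z = 31.2 mm)

Layer 17 (z = 3.4): the 11.5×4 cube contributes its full rectangle (perimeter 31.00 mm); the r=8.5 cylinder at (-1.5, -1) contributes a regular 32-gon of circumradius 8.5 (perimeter = 2·32·8.500·sin(180°/32) = 53.32 mm); the cube at (11.5, 10.5) is not intersected at this z (z outside [9, 32]); the cylinder at (10, 0): section is a regular 32-gon, circumradius r=7.5 (perimeter = 2·32·7.500·sin(180°/32) = 47.05 mm); Combining (union): the regions partially overlap (shared area 79.24 mm²), so the edge portions inside another operand are dropped and the merged outline is re-measured after clipping — boundary = 76.08 mm. So its perimeter = 76.08 mm. Layer 156 (z = 31.2): the cube is absent (z outside [0, 24.5]); the cylinder at (-1.5, -1) is not intersected at this z (z outside [1, 9]); the cube at (11.5, 10.5) (footprint 23.5×22.5) is included at this height (perimeter 92.00 mm); the cylinder at (10, 0) is not intersected at this z (z outside [1.5, 24.5]); Merging all regions: only the 23.5×22.5 cube at (11.5, 10.5) is present, so the union is just that shape — boundary = 92.00 mm. So its perimeter = 92.00 mm. Layer 156 is larger (92.00 vs 76.08 mm).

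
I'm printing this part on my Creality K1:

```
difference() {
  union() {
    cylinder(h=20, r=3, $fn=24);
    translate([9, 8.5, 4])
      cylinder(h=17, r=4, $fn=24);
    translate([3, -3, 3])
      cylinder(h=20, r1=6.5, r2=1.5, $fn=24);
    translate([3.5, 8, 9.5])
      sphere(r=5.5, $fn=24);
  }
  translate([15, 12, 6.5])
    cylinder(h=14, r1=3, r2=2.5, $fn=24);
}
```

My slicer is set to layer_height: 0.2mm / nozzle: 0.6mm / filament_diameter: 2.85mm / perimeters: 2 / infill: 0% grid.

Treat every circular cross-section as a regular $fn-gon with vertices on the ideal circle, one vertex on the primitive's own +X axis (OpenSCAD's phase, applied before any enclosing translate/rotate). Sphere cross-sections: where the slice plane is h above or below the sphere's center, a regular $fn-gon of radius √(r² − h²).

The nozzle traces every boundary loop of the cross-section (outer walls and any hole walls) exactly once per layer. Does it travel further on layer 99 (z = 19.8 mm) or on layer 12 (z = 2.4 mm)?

layer 99 (z = 19.8 mm)

Layer 99 (z = 19.8): the r=3 cylinder contributes a regular 24-gon of circumradius 3 (perimeter = 2·24·3.000·sin(180°/24) = 18.80 mm); the r=4 cylinder at (9, 8.5) gives a regular 24-gon of circumradius 4 (constant along its height) (perimeter = 2·24·4.000·sin(180°/24) = 25.06 mm); the cone at (3, -3): at t=0.840 of its height the radius interpolates to r₁+(r₂−r₁)t = 2.300, giving a regular 24-gon of that circumradius (perimeter = 2·24·2.300·sin(180°/24) = 14.41 mm); the sphere at (3.5, 8) is not intersected at this z (|z−center|=10.300 > r=5.5); Taking the union: the regions partially overlap (shared area 2.16 mm²), so the edge portions inside another operand are dropped and the merged outline is re-measured after clipping — boundary = 51.59 mm; the cone at (15, 12) (r1=3→r2=2.5) has section circumradius 2.525 here — a regular 24-gon (perimeter = 2·24·2.525·sin(180°/24) = 15.82 mm); Subtracting the remaining from the first: starting from that combined region, the cone at (15, 12) misses the remaining region (no effect) — boundary = 51.59 mm. So its perimeter = 51.59 mm. Layer 12 (z = 2.4): the r=3 cylinder contributes a regular 24-gon of circumradius 3 (perimeter = 2·24·3.000·sin(180°/24) = 18.80 mm); the cylinder at (9, 8.5) does not reach this height (z outside [4, 21]); the cone at (3, -3) is absent (z outside [3, 23]); the sphere at (3.5, 8) does not reach this height (|z−center|=7.100 > r=5.5); Combining (union): only the r=3 cylinder is present, so the union is just that shape — boundary = 18.80 mm; the cone at (15, 12) does not reach this height (z outside [6.5, 20.5]); After the difference (first − rest): none of the subtracted shapes is present at this height, so the result so far is unchanged — boundary = 18.80 mm. So its perimeter = 18.80 mm. Layer 99 is larger (51.59 vs 18.80 mm).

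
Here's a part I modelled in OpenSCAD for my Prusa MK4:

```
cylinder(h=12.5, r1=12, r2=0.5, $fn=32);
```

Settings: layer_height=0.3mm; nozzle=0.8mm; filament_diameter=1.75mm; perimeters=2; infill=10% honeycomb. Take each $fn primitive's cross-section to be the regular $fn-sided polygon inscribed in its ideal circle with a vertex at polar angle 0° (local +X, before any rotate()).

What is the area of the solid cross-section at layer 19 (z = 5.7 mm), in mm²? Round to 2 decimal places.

142.47 mm²

At z = 5.7 mm: the cone: at t=0.456 of its height the radius interpolates to r₁+(r₂−r₁)t = 6.756, giving a regular 32-gon of that circumradius (area = (32/2)·6.756²·sin(360°/32) = 142.47 mm²). Overall, the cross-section is a single solid region. Net area = 142.47 mm².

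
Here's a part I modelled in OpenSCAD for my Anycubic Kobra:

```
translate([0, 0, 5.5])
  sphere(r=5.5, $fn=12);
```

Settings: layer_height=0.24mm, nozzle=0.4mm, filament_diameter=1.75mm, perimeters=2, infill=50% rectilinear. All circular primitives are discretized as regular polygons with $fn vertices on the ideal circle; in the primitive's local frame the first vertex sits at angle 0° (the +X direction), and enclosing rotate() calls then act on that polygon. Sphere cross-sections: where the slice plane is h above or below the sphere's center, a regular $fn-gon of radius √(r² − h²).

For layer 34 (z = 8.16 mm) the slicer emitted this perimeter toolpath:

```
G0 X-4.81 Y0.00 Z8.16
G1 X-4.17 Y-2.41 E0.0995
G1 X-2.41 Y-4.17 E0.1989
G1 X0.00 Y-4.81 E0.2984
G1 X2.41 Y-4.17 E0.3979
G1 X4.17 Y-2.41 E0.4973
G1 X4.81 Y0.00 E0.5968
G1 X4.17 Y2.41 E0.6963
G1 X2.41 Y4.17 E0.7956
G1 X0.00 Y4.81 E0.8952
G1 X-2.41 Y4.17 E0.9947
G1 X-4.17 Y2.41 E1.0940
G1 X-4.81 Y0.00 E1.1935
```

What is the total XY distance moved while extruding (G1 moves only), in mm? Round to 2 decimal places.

29.90 mm

Sum the Euclidean lengths of each G1 segment: total = 29.90 mm.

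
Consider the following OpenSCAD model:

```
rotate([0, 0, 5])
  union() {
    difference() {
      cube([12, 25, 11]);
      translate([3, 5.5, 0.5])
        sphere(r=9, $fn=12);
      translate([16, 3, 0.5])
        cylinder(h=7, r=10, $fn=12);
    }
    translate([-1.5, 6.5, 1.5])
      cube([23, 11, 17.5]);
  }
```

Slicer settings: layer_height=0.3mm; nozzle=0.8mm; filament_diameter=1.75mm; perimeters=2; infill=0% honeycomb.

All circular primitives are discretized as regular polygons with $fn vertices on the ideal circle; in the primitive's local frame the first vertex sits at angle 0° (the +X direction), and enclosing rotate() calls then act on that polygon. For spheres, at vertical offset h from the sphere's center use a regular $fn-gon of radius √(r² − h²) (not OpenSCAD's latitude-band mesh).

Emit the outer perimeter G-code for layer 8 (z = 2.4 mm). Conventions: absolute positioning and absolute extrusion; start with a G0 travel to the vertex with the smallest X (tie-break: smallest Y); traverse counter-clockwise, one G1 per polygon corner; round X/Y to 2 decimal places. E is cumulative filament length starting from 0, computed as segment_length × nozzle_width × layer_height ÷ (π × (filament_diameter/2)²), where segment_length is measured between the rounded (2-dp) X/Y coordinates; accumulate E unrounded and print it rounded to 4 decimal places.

At z = 2.4 mm: the cube is present — its section is the full 12×25 rectangle; the sphere at (3, 5.5): section is a regular 12-gon, circumradius = √(r²−h²) = √(9²−1.9²) = 8.797; the cylinder at (16, 3): section is a regular 12-gon, circumradius r=10; Subtracting the remaining from the first: starting from the 12×25 cube, the r=9 sphere at (3, 5.5) partially overlaps it — only the 143.62 mm² overlap (of its 232.17 mm²) is removed, clipping the outline; the r=10 cylinder at (16, 3) partially overlaps it — only the 12.07 mm² overlap (of its 300.00 mm²) is removed, clipping the outline — 1 connected region; the 23×11 cube at (-1.5, 6.5) contributes its full rectangle; Taking the union: the regions partially overlap (shared area 54.32 mm²), so overlapping operands fuse into one piece — 1 connected region; (whole slice rotated 5° about Z — lengths, areas and connectivity unchanged). The outline is a single polygon with 8 vertices. Extrusion per mm of travel: 0.8 × 0.3 / (π × 0.875²) = 0.099780. Accumulating E over each segment gives final E = 8.2814.

G0 X-3.02 Y17.30 Z2.40
G1 X-2.06 Y6.34 E1.0978
G1 X20.85 Y8.35 E3.3925
G1 X19.89 Y19.31 E4.4903
G1 X10.43 Y18.48 E5.4379
G1 X9.78 Y25.95 E6.1860
G1 X-2.18 Y24.90 E7.3840
G1 X-1.53 Y17.43 E8.1322
G1 X-3.02 Y17.30 E8.2814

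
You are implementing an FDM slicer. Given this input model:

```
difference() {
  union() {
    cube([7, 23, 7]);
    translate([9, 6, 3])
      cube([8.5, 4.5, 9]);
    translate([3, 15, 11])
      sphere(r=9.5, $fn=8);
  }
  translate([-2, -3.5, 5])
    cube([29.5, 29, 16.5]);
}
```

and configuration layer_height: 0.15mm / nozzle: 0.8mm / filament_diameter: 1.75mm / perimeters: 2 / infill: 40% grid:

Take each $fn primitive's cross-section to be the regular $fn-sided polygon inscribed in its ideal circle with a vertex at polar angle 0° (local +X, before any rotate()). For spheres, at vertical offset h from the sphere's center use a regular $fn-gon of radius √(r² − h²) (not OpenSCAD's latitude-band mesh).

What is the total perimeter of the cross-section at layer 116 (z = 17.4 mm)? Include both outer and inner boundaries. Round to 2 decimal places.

20.32 mm

At z = 17.4 mm: the cube is not intersected at this z (z outside [0, 7]); the cube at (9, 6) is absent (z outside [3, 12]); the sphere at (3, 15): section is a regular 8-gon, circumradius = √(r²−h²) = √(9.5²−6.4²) = 7.021 (perimeter = 2·8·7.021·sin(180°/8) = 42.99 mm); Combining (union): only the r=9.5 sphere at (3, 15) is present, so the union is just that shape — boundary = 42.99 mm; the 29.5×29 cube at (-2, -3.5) contributes its full rectangle (perimeter 117.00 mm); Subtracting the remaining from the first: starting from the result so far, the 29.5×29 cube at (-2, -3.5) partially overlaps it — only the 129.56 mm² overlap (of its 855.50 mm²) is removed, clipping the outline — boundary = 20.32 mm. Overall, the cross-section is a single solid region. Total boundary length (outer) = 20.32 mm.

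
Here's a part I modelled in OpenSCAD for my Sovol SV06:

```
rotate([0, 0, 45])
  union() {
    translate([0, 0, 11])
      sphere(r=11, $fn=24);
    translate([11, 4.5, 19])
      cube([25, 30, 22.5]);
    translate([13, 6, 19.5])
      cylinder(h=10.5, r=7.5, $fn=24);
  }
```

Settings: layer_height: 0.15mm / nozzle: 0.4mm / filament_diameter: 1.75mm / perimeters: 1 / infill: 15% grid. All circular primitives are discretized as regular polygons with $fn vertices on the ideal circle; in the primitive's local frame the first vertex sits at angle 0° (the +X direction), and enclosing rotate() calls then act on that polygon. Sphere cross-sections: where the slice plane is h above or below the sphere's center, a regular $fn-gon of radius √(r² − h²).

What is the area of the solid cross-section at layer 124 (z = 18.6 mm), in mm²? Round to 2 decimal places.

At z = 18.6 mm: the sphere: section is a regular 24-gon, circumradius = √(r²−h²) = √(11²−7.6²) = 7.952 (area = (24/2)·7.952²·sin(360°/24) = 196.41 mm²); the cube at (11, 4.5) does not reach this height (z outside [19, 41.5]); the cylinder at (13, 6) does not reach this height (z outside [19.5, 30]); Taking the union: only the r=11 sphere is present, so the union is just that shape — area = 196.41 mm²; (whole slice rotated 45° about Z — lengths, areas and connectivity unchanged). Overall, the cross-section is a single solid region. Net area = 196.41 mm².

196.41 mm²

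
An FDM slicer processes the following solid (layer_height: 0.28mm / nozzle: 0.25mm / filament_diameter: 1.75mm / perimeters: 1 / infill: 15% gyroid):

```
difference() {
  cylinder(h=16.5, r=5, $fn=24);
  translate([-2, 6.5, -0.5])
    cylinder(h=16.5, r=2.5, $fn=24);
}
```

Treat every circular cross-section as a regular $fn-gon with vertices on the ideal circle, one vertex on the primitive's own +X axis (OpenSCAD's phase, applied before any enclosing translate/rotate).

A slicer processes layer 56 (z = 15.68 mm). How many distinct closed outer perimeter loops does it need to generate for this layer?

1

At z = 15.68 mm: the r=5 cylinder gives a regular 24-gon of circumradius 5 (constant along its height); the r=2.5 cylinder at (-2, 6.5) gives a regular 24-gon of circumradius 2.5 (constant along its height); Taking the first minus the rest: starting from the r=5 cylinder, the r=2.5 cylinder at (-2, 6.5) partially overlaps it — only the 1.27 mm² overlap (of its 19.41 mm²) is removed, clipping the outline — 1 connected region. The result has 1 disconnected region.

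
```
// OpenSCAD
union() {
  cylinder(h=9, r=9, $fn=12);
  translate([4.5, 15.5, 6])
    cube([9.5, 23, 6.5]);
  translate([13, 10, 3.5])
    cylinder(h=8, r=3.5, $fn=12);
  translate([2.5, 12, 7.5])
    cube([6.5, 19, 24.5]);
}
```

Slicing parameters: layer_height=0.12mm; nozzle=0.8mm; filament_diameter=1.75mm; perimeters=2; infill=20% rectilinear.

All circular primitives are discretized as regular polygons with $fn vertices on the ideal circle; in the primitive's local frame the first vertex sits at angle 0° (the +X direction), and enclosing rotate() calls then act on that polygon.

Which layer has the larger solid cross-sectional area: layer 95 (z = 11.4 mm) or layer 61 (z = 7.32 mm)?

Layer 95 (z = 11.4): the cylinder is absent (z outside [0, 9]); the 9.5×23 cube at (4.5, 15.5) contributes its full rectangle (area 218.50 mm²); the r=3.5 cylinder at (13, 10) gives a regular 12-gon of circumradius 3.5 (constant along its height) (area = (12/2)·3.500²·sin(360°/12) = 36.75 mm²); the cube at (2.5, 12) is present — its section is the full 6.5×19 rectangle (area 123.50 mm²); Taking the union: the regions partially overlap — summed areas 378.75 mm² minus the doubly-counted overlap 69.75 mm² gives 309.00 mm² — area = 309.00 mm². So its area = 309.00 mm². Layer 61 (z = 7.32): the cylinder: section is a regular 12-gon, circumradius r=9 (area = (12/2)·9.000²·sin(360°/12) = 243.00 mm²); the cube at (4.5, 15.5) (footprint 9.5×23) is included at this height (area 218.50 mm²); the cylinder at (13, 10): section is a regular 12-gon, circumradius r=3.5 (area = (12/2)·3.500²·sin(360°/12) = 36.75 mm²); the cube at (2.5, 12) is absent (z outside [7.5, 32]); Merging all regions: the 3 present regions are separate (no shared area or edge), so areas and boundary lengths simply add and each stays a separate island — area = 498.25 mm². So its area = 498.25 mm². Layer 61 is larger (498.25 vs 309.00 mm²).

layer 61 (z = 7.32 mm)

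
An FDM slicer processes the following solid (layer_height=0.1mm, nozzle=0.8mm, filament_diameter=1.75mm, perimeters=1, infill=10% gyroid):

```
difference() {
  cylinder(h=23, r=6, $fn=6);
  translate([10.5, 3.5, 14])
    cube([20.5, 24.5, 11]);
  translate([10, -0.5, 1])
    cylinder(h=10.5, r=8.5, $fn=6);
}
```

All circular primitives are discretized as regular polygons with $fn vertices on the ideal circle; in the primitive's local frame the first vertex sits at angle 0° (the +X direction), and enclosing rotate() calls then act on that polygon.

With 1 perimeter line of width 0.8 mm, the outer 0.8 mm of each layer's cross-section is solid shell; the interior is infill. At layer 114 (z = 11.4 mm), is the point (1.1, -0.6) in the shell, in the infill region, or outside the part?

At z = 11.4 mm: the r=6 cylinder contributes a regular 6-gon of circumradius 6; the cube at (10.5, 3.5) does not reach this height (z outside [14, 25]); the cylinder at (10, -0.5): section is a regular 6-gon, circumradius r=8.5; Subtracting the remaining from the first: starting from the r=6 cylinder, the r=8.5 cylinder at (10, -0.5) partially overlaps it — only the 17.46 mm² overlap (of its 187.71 mm²) is removed, clipping the outline — 1 connected region. Overall, the cross-section is a single solid region. The nearest boundary edge runs (3.89, 3.65)→(1.50, -0.50); distance from the point to it = 0.41 mm. The point is inside the cross-section, 0.41 mm from the nearest boundary — within the 0.8 mm shell band (1 × 0.8).

shell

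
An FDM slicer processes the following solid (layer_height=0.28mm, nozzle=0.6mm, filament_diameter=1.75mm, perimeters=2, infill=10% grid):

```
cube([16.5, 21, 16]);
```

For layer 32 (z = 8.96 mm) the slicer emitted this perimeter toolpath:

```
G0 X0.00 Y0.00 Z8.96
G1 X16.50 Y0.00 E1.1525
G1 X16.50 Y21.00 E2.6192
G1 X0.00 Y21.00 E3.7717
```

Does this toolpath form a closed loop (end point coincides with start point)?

Start point (G0): (0.00, 0.00). End point (last G1): the path does not return to the start — open.

no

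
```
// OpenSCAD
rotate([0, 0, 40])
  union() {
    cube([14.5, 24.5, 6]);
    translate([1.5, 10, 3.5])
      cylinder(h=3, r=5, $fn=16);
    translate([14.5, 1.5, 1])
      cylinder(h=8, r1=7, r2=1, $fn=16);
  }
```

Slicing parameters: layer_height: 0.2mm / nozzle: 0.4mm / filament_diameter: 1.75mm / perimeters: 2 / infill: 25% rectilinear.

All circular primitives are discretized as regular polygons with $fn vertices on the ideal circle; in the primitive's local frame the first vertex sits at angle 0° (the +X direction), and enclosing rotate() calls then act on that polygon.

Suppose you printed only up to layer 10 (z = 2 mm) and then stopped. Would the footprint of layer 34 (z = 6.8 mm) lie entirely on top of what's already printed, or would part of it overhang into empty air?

Compare the two slices. At z = 2: the 14.5×24.5 cube contributes its full rectangle (area 355.25 mm²); the cylinder at (1.5, 10) does not reach this height (z outside [3.5, 6.5]); the cone at (14.5, 1.5) (r1=7→r2=1) has section circumradius 6.250 here — a regular 16-gon (area = (16/2)·6.250²·sin(360°/16) = 119.59 mm²); Taking the union: the regions partially overlap — summed areas 474.84 mm² minus the doubly-counted overlap 39.05 mm² gives 435.79 mm² — area = 435.79 mm²; (rotated 40° about Z; rotation is an isometry so areas/perimeters/island counts are preserved). At z = 6.8: the cube does not reach this height (z outside [0, 6]); the cylinder at (1.5, 10) is absent (z outside [3.5, 6.5]); the cone at (14.5, 1.5) (r1=7→r2=1) has section circumradius 2.650 here — a regular 16-gon (area = (16/2)·2.650²·sin(360°/16) = 21.50 mm²); Merging all regions: only the cone at (14.5, 1.5) is present, so the union is just that shape — area = 21.50 mm²; (rotated 40° about Z; rotation is an isometry so areas/perimeters/island counts are preserved). Checking containment: the cross-section at z = 6.8 is a subset of the cross-section at z = 2.

entirely on top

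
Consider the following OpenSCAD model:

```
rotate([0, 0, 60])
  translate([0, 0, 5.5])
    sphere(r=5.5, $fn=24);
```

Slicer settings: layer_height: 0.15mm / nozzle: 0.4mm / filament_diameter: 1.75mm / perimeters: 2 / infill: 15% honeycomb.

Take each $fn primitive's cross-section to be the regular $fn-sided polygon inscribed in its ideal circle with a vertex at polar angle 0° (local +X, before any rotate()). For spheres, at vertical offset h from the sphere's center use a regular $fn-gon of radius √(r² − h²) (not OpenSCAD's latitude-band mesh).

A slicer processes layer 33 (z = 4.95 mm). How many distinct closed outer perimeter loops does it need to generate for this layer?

At z = 4.95 mm: the sphere: section is a regular 24-gon, circumradius = √(r²−h²) = √(5.5²−0.55²) = 5.472; (rotated 60° about Z; rotation is an isometry so areas/perimeters/island counts are preserved). The result has 1 disconnected region.

1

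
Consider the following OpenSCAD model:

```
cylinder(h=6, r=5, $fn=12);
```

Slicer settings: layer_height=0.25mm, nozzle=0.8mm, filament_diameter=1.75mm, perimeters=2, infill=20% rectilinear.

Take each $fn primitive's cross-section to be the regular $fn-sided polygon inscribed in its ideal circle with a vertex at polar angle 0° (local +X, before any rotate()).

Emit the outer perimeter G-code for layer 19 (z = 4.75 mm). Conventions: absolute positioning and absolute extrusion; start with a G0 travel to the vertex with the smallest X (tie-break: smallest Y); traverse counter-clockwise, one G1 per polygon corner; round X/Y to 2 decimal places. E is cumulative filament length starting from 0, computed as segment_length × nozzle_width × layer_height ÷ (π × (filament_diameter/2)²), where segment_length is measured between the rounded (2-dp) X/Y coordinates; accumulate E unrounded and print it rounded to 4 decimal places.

At z = 4.75 mm: the cylinder: section is a regular 12-gon, circumradius r=5. The outline is a single polygon with 12 vertices. Extrusion per mm of travel: 0.8 × 0.25 / (π × 0.875²) = 0.083150. Accumulating E over each segment gives final E = 2.5825.

G0 X-5.00 Y0.00 Z4.75
G1 X-4.33 Y-2.50 E0.2152
G1 X-2.50 Y-4.33 E0.4304
G1 X0.00 Y-5.00 E0.6456
G1 X2.50 Y-4.33 E0.8608
G1 X4.33 Y-2.50 E1.0760
G1 X5.00 Y0.00 E1.2912
G1 X4.33 Y2.50 E1.5064
G1 X2.50 Y4.33 E1.7216
G1 X0.00 Y5.00 E1.9369
G1 X-2.50 Y4.33 E2.1521
G1 X-4.33 Y2.50 E2.3673
G1 X-5.00 Y0.00 E2.5825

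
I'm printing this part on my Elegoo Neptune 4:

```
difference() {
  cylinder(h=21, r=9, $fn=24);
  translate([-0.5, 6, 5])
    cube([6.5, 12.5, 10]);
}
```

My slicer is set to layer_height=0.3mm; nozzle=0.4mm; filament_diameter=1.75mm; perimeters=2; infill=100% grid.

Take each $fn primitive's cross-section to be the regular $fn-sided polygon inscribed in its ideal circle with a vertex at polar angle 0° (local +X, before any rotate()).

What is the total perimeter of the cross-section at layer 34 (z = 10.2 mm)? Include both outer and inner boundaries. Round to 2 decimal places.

59.37 mm

At z = 10.2 mm: the r=9 cylinder contributes a regular 24-gon of circumradius 9 (perimeter = 2·24·9.000·sin(180°/24) = 56.39 mm); the 6.5×12.5 cube at (-0.5, 6) contributes its full rectangle (perimeter 38.00 mm); Subtracting the remaining from the first: starting from the r=9 cylinder, the 6.5×12.5 cube at (-0.5, 6) partially overlaps it — only the 14.81 mm² overlap (of its 81.25 mm²) is removed, clipping the outline — boundary = 59.37 mm. Overall, the cross-section is a single solid region. Total boundary length (outer) = 59.37 mm.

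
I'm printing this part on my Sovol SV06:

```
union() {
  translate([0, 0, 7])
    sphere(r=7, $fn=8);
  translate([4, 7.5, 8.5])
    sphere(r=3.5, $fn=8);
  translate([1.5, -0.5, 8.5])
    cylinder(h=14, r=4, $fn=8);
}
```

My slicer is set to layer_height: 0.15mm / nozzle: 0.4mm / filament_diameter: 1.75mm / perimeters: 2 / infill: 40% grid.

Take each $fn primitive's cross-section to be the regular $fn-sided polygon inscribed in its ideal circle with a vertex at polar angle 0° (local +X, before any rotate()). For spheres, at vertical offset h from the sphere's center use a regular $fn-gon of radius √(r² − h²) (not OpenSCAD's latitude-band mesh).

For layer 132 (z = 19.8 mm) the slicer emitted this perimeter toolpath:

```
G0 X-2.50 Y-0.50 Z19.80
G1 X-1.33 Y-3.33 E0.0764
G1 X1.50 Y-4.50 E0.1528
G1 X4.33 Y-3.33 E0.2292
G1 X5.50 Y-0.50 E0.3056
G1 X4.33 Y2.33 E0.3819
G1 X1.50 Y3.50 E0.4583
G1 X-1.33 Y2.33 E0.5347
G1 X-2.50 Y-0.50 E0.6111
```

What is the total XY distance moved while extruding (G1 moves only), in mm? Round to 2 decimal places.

Sum the Euclidean lengths of each G1 segment: total = 24.50 mm.

24.50 mm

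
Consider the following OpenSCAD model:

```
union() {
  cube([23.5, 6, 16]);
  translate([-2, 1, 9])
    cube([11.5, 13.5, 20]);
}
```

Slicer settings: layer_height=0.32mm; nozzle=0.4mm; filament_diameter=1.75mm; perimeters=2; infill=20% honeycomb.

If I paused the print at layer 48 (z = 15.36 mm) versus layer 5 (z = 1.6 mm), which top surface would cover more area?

layer 48 (z = 15.36 mm)

Layer 48 (z = 15.36): the cube (footprint 23.5×6) is included at this height (area 141.00 mm²); the cube at (-2, 1) is present — its section is the full 11.5×13.5 rectangle (area 155.25 mm²); Taking the union: the regions partially overlap — summed areas 296.25 mm² minus the doubly-counted overlap 47.50 mm² gives 248.75 mm² — area = 248.75 mm². So its area = 248.75 mm². Layer 5 (z = 1.6): the cube is present — its section is the full 23.5×6 rectangle (area 141.00 mm²); the cube at (-2, 1) does not reach this height (z outside [9, 29]); Taking the union: only the 23.5×6 cube is present, so the union is just that shape — area = 141.00 mm². So its area = 141.00 mm². Layer 48 is larger (248.75 vs 141.00 mm²).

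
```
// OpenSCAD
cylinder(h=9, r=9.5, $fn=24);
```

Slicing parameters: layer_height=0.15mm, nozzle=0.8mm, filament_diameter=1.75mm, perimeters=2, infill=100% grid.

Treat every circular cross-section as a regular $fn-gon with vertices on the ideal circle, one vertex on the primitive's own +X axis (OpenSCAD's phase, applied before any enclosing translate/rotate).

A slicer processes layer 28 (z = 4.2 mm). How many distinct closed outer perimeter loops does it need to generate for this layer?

At z = 4.2 mm: the r=9.5 cylinder gives a regular 24-gon of circumradius 9.5 (constant along its height). The result has 1 disconnected region.

1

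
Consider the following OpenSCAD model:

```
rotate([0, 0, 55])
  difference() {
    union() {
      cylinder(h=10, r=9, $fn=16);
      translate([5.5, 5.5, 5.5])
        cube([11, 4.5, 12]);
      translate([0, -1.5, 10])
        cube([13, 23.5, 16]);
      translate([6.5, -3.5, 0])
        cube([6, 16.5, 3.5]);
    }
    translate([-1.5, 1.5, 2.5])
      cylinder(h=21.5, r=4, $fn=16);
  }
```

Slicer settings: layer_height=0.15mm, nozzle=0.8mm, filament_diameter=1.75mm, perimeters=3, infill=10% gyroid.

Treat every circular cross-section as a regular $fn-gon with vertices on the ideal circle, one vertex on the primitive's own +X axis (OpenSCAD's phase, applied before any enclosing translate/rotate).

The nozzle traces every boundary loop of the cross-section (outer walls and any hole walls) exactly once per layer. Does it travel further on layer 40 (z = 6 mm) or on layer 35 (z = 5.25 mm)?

layer 40 (z = 6 mm)

Layer 40 (z = 6): the r=9 cylinder gives a regular 16-gon of circumradius 9 (constant along its height) (perimeter = 2·16·9.000·sin(180°/16) = 56.19 mm); the cube at (5.5, 5.5) (footprint 11×4.5) is included at this height (perimeter 31.00 mm); the cube at (0, -1.5) is not intersected at this z (z outside [10, 26]); the cube at (6.5, -3.5) is not intersected at this z (z outside [0, 3.5]); Taking the union: the regions partially overlap (shared area 1.25 mm²), so the edge portions inside another operand are dropped and the merged outline is re-measured after clipping — boundary = 82.23 mm; the r=4 cylinder at (-1.5, 1.5) gives a regular 16-gon of circumradius 4 (constant along its height) (perimeter = 2·16·4.000·sin(180°/16) = 24.97 mm); After the difference (first − rest): starting from the result so far, the r=4 cylinder at (-1.5, 1.5) lies wholly inside it (removes its full 48.98 mm² and its 24.97 mm outline becomes a hole wall) — boundary (outer + 1 inner loop) = 107.20 mm; (whole slice rotated 55° about Z — lengths, areas and connectivity unchanged). So its perimeter = 107.20 mm. Layer 35 (z = 5.25): the r=9 cylinder gives a regular 16-gon of circumradius 9 (constant along its height) (perimeter = 2·16·9.000·sin(180°/16) = 56.19 mm); the cube at (5.5, 5.5) does not reach this height (z outside [5.5, 17.5]); the cube at (0, -1.5) is absent (z outside [10, 26]); the cube at (6.5, -3.5) is absent (z outside [0, 3.5]); Taking the union: only the r=9 cylinder is present, so the union is just that shape — boundary = 56.19 mm; the r=4 cylinder at (-1.5, 1.5) contributes a regular 16-gon of circumradius 4 (perimeter = 2·16·4.000·sin(180°/16) = 24.97 mm); After the difference (first − rest): starting from that combined region, the r=4 cylinder at (-1.5, 1.5) lies wholly inside it (removes its full 48.98 mm² and its 24.97 mm outline becomes a hole wall) — boundary (outer + 1 inner loop) = 81.16 mm; (whole slice rotated 55° about Z — lengths, areas and connectivity unchanged). So its perimeter = 81.16 mm. Layer 40 is larger (107.20 vs 81.16 mm).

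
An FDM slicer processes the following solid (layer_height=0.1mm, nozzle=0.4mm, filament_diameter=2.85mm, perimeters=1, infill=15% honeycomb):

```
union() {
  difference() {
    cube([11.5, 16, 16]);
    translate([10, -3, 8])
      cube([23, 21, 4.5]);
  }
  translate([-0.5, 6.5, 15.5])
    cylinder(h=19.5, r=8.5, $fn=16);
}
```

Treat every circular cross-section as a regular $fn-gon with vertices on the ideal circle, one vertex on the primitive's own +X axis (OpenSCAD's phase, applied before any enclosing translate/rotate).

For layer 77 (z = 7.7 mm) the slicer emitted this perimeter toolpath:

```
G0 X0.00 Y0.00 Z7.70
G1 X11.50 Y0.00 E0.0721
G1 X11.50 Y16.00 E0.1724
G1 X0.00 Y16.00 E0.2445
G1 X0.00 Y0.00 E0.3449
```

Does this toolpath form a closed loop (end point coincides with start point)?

yes

Start point (G0): (0.00, 0.00). End point (last G1): the path returns to the start — closed.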